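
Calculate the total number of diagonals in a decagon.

Each of the 10 vertices connects to 7 non-adjacent vertices via diagonals.
Total connections = 10 × 7 = 70, but each diagonal is counted twice.
Number of diagonals = 70 / 2 = 35.

35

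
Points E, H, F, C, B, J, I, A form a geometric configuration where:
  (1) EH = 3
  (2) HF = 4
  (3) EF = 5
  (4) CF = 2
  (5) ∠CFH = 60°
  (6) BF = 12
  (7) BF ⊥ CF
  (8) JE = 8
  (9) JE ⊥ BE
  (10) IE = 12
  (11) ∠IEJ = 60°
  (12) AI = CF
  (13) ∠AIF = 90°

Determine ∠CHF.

Step 1: By the law of cosines on triangle HFC: HC² = 4² + 2² − 2·4·2·cos(60°) = 12, so HC = 2·√3.
Step 2: By the inverse law of cosines on triangle CHF: cos(∠CHF) = ((2·√3)² + 4² − 2²) / (2·2·√3·4) = 24/27.71 = 0.866, so ∠CHF = 30°.

Therefore, the measure of angle ∠CHF = 30°.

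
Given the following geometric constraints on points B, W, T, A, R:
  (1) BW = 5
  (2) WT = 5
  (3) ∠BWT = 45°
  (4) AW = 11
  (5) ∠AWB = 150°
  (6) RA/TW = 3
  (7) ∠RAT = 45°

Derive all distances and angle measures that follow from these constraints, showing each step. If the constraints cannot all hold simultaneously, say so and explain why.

The constraints are consistent.

From the given relations:
  RA = 3·TW = 3·5 = 15

Step 1: From BW = 5, WT = 5, and ∠BWT = 45°, by the law of cosines:
  BT² = BW² + WT² - 2·BW·WT·cos(45°) = 25 + 25 - 35.36 = 14.64
  BT ≈ 3.83

Step 2: From BW = 5, WA = 11, and ∠BWA = 150°, by the law of cosines:
  BA² = BW² + WA² - 2·BW·WA·cos(150°) = 25 + 121 + 95.26 = 241.3
  BA ≈ 15.53

Step 3: From BA = 15.53, BW = 5, AW = 11, by the inverse law of cosines:
  cos(∠ABW) = (BA² + BW² - AW²) / (2·BA·BW)
  ∠ABW = 20.74°

Step 4: From BT = 3.83, BW = 5, TW = 5, by the inverse law of cosines:
  cos(∠TBW) = (BT² + BW² - TW²) / (2·BT·BW)
  ∠TBW = 67.5°

Step 5: From TB = 3.83, TW = 5, BW = 5, by the inverse law of cosines:
  cos(∠BTW) = (TB² + TW² - BW²) / (2·TB·TW)
  ∠BTW = 67.5°

Step 6: From AB = 15.53, AW = 11, BW = 5, by the inverse law of cosines:
  cos(∠BAW) = (AB² + AW² - BW²) / (2·AB·AW)
  ∠BAW = 9.26°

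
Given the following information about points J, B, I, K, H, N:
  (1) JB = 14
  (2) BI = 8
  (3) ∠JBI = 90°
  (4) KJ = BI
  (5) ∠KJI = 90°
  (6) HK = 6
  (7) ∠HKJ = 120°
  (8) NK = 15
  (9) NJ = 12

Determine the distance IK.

From the given relations: KJ = BI = 8.
Step 1: By the law of cosines on triangle JBI: JI² = 14² + 8² − 2·14·8·cos(90°) = 260, so JI = 2·√65.
Step 2: By the law of cosines on triangle IJK: IK² = (2·√65)² + 8² − 2·2·√65·8·cos(90°) = 324, so IK = 18.

Therefore, the length of IK = 18.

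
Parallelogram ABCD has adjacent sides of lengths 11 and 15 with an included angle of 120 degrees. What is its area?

Area = 11 * 15 * sin(120°) = 165 * sqrt(3)/2 = 165*sqrt(3)/2

165*sqrt(3)/2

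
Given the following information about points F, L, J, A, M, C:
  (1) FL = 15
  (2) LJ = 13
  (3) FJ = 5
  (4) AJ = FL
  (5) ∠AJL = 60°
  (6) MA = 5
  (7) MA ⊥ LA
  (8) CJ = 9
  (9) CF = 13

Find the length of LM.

From the given relations: AJ = FL = 15.
Step 1: By the law of cosines on triangle LJA: LA² = 13² + 15² − 2·13·15·cos(60°) = 199, so LA = √199.
Step 2: By the law of cosines on triangle LAM: LM² = √199² + 5² − 2·√199·5·cos(90°) = 224, so LM = 4·√14.

Therefore, the length of LM = 4·√14.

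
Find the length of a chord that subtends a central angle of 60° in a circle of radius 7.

Chord length = 2r sin(θ/2)
= 2 × 7 × sin(60°/2)
= 2 × 7 × sin(30°)
= 7

7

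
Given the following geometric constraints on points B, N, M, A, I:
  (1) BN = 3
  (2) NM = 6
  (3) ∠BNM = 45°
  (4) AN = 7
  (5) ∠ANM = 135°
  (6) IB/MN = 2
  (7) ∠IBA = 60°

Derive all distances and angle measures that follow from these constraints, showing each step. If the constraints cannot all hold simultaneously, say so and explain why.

The constraints are consistent.

From the given relations:
  IB = 2·MN = 2·6 = 12

Step 1: From BN = 3, NM = 6, and ∠BNM = 45°, by the law of cosines:
  BM² = BN² + NM² - 2·BN·NM·cos(45°) = 9 + 36 - 25.46 = 19.54
  BM ≈ 4.42

Step 2: From MN = 6, NA = 7, and ∠MNA = 135°, by the law of cosines:
  MA² = MN² + NA² - 2·MN·NA·cos(135°) = 36 + 49 + 59.4 = 144.4
  MA ≈ 12.02

Step 3: From BM = 4.42, BN = 3, MN = 6, by the inverse law of cosines:
  cos(∠MBN) = (BM² + BN² - MN²) / (2·BM·BN)
  ∠MBN = 106.32°

Step 4: From MA = 12.02, MN = 6, AN = 7, by the inverse law of cosines:
  cos(∠AMN) = (MA² + MN² - AN²) / (2·MA·MN)
  ∠AMN = 24.32°

Step 5: From MB = 4.42, MN = 6, BN = 3, by the inverse law of cosines:
  cos(∠BMN) = (MB² + MN² - BN²) / (2·MB·MN)
  ∠BMN = 28.68°

Step 6: From AM = 12.02, AN = 7, MN = 6, by the inverse law of cosines:
  cos(∠MAN) = (AM² + AN² - MN²) / (2·AM·AN)
  ∠MAN = 20.68°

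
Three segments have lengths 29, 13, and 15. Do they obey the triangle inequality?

Check the triangle inequality: 13 + 15 = 28 ≤ 29.
Since the sum of two sides does not exceed the third, no triangle can be formed.

No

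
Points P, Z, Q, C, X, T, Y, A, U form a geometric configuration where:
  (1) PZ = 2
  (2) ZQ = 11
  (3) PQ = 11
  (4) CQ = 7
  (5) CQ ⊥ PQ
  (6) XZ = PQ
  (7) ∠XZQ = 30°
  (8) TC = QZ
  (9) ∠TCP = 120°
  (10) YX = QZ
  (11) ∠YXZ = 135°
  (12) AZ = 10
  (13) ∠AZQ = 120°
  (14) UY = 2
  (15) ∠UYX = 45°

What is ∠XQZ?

From the given relations: XZ = PQ = 11.
Step 1: By the law of cosines on triangle QZX: QX² = 11² + 11² − 2·11·11·cos(30°) = 32.42, so QX ≈ 5.69.
Step 2: By the inverse law of cosines on triangle XQZ: cos(∠XQZ) = (5.69² + 11² − 11²) / (2·5.69·11) = 32.42/125.27 = 0.2588, so ∠XQZ = 75°.

Therefore, the measure of angle ∠XQZ = 75°.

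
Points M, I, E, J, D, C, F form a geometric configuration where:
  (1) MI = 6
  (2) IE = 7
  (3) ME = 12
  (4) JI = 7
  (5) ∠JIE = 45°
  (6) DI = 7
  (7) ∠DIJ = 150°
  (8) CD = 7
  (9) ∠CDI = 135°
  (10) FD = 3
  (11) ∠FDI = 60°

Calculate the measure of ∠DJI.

Step 1: By the law of cosines on triangle JID: JD² = 7² + 7² − 2·7·7·cos(150°) = 182.87, so JD ≈ 13.52.
Step 2: By the inverse law of cosines on triangle DJI: cos(∠DJI) = (13.52² + 7² − 7²) / (2·13.52·7) = 182.87/189.32 = 0.9659, so ∠DJI = 15°.

Therefore, the measure of angle ∠DJI = 15°.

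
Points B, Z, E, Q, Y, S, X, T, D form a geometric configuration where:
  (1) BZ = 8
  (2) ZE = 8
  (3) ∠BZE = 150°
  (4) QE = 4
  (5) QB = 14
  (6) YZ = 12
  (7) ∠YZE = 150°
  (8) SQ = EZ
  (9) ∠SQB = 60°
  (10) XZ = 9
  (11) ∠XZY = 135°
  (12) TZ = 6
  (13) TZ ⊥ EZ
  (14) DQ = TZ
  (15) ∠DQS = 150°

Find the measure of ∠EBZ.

Step 1: By the law of cosines on triangle BZE: BE² = 8² + 8² − 2·8·8·cos(150°) = 238.85, so BE ≈ 15.45.
Step 2: By the inverse law of cosines on triangle EBZ: cos(∠EBZ) = (15.45² + 8² − 8²) / (2·15.45·8) = 238.85/247.28 = 0.9659, so ∠EBZ = 15°.

Therefore, the measure of angle ∠EBZ = 15°.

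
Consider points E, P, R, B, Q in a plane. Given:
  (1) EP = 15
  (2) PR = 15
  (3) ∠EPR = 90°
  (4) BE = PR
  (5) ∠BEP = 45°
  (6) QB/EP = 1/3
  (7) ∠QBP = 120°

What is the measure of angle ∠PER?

Step 1: By the law of cosines on triangle EPR: ER² = 15² + 15² − 2·15·15·cos(90°) = 450, so ER = 15·√2.
Step 2: By the inverse law of cosines on triangle PER: cos(∠PER) = (15² + (15·√2)² − 15²) / (2·15·15·√2) = 450/636.4 = 0.7071, so ∠PER = 45°.

Therefore, the measure of angle ∠PER = 45°.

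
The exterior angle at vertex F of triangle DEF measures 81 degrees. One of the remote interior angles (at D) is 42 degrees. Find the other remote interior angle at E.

By the exterior angle theorem: exterior angle = sum of remote interior angles.
81 = 42 + angle E
angle E = 81 - 42 = 39 degrees

39 degrees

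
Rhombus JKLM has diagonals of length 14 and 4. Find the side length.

Half-diagonals are 7 and 2. side = sqrt(7^2 + 2^2) = sqrt(53)

sqrt(53)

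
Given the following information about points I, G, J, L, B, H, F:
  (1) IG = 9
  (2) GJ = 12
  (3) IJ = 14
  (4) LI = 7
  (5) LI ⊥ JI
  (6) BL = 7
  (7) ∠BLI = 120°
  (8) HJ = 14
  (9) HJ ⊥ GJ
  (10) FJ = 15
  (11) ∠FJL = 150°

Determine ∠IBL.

Step 1: By the law of cosines on triangle BLI: BI² = 7² + 7² − 2·7·7·cos(120°) = 147, so BI = 7·√3.
Step 2: By the inverse law of cosines on triangle IBL: cos(∠IBL) = ((7·√3)² + 7² − 7²) / (2·7·√3·7) = 147/169.74 = 0.866, so ∠IBL = 30°.

Therefore, the measure of angle ∠IBL = 30°.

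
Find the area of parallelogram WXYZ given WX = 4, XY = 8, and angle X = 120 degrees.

Area = a * b * sin(theta)
Area = 4 * 8 * sin(120 degrees)
Area = 32 * sqrt(3)/2
Area = 16*sqrt(3)

16*sqrt(3)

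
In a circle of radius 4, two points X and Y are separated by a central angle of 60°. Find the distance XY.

Drop a perpendicular from the center to the chord, bisecting both the chord and the central angle.
Each half-chord = r sin(θ/2) = 4 sin(30°).
The full chord = 2 × 4 × sin(30°) = 4.

4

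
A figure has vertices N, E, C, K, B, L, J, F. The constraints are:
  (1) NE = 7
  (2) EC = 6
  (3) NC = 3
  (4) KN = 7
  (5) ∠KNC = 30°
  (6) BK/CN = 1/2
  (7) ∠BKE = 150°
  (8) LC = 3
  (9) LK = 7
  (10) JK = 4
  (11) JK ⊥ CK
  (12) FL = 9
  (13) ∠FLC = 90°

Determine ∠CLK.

Step 1: By the law of cosines on triangle CNK: CK² = 3² + 7² − 2·3·7·cos(30°) = 21.63, so CK ≈ 4.65.
Step 2: By the inverse law of cosines on triangle CLK: cos(∠CLK) = (3² + 7² − 4.65²) / (2·3·7) = 36.37/42 = 0.866, so ∠CLK = 30°.

Therefore, the measure of angle ∠CLK = 30°.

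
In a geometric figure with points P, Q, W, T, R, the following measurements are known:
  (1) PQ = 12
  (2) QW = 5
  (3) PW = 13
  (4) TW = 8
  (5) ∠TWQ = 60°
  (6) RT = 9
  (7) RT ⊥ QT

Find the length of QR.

Step 1: By the law of cosines on triangle QWT: QT² = 5² + 8² − 2·5·8·cos(60°) = 49, so QT = 7.
Step 2: By the law of cosines on triangle QTR: QR² = 7² + 9² − 2·7·9·cos(90°) = 130, so QR = √130.

Therefore, the length of QR = √130.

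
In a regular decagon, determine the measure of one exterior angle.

Each exterior angle of a regular n-gon is 360 / n.
For n = 10: 360 / 10 = 36 degrees.

36 degrees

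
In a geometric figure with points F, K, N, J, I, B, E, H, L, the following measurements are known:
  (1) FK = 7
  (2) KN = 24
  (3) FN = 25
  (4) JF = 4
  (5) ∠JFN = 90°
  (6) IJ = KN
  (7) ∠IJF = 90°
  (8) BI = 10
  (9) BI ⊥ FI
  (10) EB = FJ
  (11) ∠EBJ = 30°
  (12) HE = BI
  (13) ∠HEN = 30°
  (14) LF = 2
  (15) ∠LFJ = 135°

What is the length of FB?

From the given relations: IJ = KN = 24.
Step 1: By the law of cosines on triangle FJI: FI² = 4² + 24² − 2·4·24·cos(90°) = 592, so FI = 4·√37.
Step 2: By the law of cosines on triangle FIB: FB² = (4·√37)² + 10² − 2·4·√37·10·cos(90°) = 692, so FB = 2·√173.

Therefore, the length of FB = 2·√173.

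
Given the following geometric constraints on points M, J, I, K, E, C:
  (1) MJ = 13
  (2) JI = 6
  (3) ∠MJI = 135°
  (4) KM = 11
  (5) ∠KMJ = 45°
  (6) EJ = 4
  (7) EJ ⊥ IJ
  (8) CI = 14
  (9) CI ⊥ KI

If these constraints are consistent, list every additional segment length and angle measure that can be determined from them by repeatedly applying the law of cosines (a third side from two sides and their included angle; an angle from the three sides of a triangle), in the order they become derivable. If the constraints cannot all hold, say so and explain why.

The constraints are consistent. Derivable facts, in order:
After 1 step:
- IE = 2·√13
- JK ≈ 9.37
- MI ≈ 17.76
After 2 steps:
- ∠EIJ = 33.69°
- ∠IEJ = 56.31°
- ∠IMJ = 13.82°
- ∠JIM = 31.18°
- ∠JKM = 78.88°
- ∠KJM = 56.12°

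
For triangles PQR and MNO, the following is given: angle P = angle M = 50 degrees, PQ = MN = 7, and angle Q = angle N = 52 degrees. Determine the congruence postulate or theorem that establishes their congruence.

The given information matches ASA: Two pairs of corresponding angles and the included side are equal (Angle-Side-Angle).

ASA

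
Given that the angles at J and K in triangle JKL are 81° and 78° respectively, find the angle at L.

angle L = 180 - 81 - 78 = 21 degrees.

21 degrees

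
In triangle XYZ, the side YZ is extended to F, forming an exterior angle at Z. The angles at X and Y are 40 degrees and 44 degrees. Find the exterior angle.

Exterior angle = 40 + 44 = 84 degrees (exterior angle theorem).

84 degrees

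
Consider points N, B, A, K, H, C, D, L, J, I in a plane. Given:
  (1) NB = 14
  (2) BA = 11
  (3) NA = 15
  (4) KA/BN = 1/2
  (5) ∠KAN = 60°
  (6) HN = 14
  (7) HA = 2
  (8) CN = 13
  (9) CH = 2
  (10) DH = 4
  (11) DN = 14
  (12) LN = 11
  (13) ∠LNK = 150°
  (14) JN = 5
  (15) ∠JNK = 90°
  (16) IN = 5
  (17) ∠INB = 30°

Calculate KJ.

From the given relations: KA = 1/2·BN = 1/2·14 = 7.
Step 1: By the law of cosines on triangle NAK: NK² = 15² + 7² − 2·15·7·cos(60°) = 169, so NK = 13.
Step 2: By the law of cosines on triangle KNJ: KJ² = 13² + 5² − 2·13·5·cos(90°) = 194, so KJ = √194.

Therefore, the length of KJ = √194.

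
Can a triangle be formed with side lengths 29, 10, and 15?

No.
The triangle inequality is violated: 10 + 15 = 25 ≤ 29.
These lengths cannot form a triangle.

No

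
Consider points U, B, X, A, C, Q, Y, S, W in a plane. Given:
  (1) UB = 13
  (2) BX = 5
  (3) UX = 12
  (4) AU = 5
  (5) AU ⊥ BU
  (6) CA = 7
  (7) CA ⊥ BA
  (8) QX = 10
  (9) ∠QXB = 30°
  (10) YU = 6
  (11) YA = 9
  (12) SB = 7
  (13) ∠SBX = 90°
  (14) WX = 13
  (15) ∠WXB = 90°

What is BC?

Step 1: By the law of cosines on triangle BUA: BA² = 13² + 5² − 2·13·5·cos(90°) = 194, so BA = √194.
Step 2: By the law of cosines on triangle BAC: BC² = √194² + 7² − 2·√194·7·cos(90°) = 243, so BC = 9·√3.

Therefore, the length of BC = 9·√3.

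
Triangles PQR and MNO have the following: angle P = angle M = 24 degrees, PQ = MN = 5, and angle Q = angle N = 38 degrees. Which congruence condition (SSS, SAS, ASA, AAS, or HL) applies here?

The given information matches ASA: Two pairs of corresponding angles and the included side are equal (Angle-Side-Angle).

ASA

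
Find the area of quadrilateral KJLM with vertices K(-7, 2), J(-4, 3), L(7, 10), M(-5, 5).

Using the Shoelace formula for a quadrilateral (vertices in order):
Area = (1/2)|sum of (x_i * y_(i+1) - x_(i+1) * y_i)|
Terms: (-7*3 - -4*2) = -13, (-4*10 - 7*3) = -61, (7*5 - -5*10) = 85, (-5*2 - -7*5) = 25
Sum = 36
Area = (1/2)(36) = 18

18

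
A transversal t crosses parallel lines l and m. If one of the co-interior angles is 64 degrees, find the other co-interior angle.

Co-interior (same-side interior) angles are between the parallel lines on the same side of the transversal.
Unlike corresponding or alternate interior angles, they are supplementary rather than equal.
So the angle = 180 - 64 = 116 degrees.

116 degrees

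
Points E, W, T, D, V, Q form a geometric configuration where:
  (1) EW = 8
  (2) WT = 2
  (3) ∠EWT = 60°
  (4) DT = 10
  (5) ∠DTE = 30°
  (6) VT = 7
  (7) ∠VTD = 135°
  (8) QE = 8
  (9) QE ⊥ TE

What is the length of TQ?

Step 1: By the law of cosines on triangle EWT: ET² = 8² + 2² − 2·8·2·cos(60°) = 52, so ET = 2·√13.
Step 2: By the law of cosines on triangle TEQ: TQ² = (2·√13)² + 8² − 2·2·√13·8·cos(90°) = 116, so TQ = 2·√29.

Therefore, the length of TQ = 2·√29.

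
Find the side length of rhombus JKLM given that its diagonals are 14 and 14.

In a rhombus, the diagonals bisect each other perpendicularly, creating four congruent right triangles.
Each triangle has legs 7 (half of 14) and 7 (half of 14).
The hypotenuse of each right triangle is a side of the rhombus:
side = sqrt(7^2 + 7^2) = sqrt(98) = 7*sqrt(2)

7*sqrt(2)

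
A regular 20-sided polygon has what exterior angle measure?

Each exterior angle of a regular n-gon is 360 / n.
For n = 20: 360 / 20 = 18 degrees.

18 degrees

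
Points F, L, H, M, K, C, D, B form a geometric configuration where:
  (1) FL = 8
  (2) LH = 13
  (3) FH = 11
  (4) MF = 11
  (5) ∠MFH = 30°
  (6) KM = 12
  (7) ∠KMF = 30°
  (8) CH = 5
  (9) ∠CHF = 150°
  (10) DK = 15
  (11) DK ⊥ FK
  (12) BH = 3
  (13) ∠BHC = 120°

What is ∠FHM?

Step 1: By the law of cosines on triangle HFM: HM² = 11² + 11² − 2·11·11·cos(30°) = 32.42, so HM ≈ 5.69.
Step 2: By the inverse law of cosines on triangle FHM: cos(∠FHM) = (11² + 5.69² − 11²) / (2·11·5.69) = 32.42/125.27 = 0.2588, so ∠FHM = 75°.

Therefore, the measure of angle ∠FHM = 75°.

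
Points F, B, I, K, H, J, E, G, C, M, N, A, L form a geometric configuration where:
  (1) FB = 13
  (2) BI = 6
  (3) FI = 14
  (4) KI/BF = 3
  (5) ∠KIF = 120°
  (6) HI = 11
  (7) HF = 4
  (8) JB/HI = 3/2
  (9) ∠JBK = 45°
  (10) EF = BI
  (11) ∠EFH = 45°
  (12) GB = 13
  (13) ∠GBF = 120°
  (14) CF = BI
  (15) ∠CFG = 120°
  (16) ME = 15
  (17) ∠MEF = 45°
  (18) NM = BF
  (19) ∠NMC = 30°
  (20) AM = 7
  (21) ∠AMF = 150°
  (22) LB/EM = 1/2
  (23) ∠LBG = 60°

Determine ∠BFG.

Step 1: By the law of cosines on triangle FBG: FG² = 13² + 13² − 2·13·13·cos(120°) = 507, so FG = 13·√3.
Step 2: By the inverse law of cosines on triangle BFG: cos(∠BFG) = (13² + (13·√3)² − 13²) / (2·13·13·√3) = 507/585.43 = 0.866, so ∠BFG = 30°.

Therefore, the measure of angle ∠BFG = 30°.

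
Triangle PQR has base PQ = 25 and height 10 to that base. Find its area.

Area = (1/2)(25)(10) = 125

125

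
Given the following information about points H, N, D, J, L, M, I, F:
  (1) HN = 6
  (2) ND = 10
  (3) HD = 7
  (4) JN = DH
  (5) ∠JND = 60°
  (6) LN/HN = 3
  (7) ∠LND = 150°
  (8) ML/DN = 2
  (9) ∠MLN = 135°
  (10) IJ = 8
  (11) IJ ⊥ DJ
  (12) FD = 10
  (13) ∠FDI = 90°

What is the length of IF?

From the given relations: JN = DH = 7.
Step 1: By the law of cosines on triangle JND: JD² = 7² + 10² − 2·7·10·cos(60°) = 79, so JD = √79.
Step 2: By the law of cosines on triangle DJI: DI² = √79² + 8² − 2·√79·8·cos(90°) = 143, so DI = √143.
Step 3: By the law of cosines on triangle IDF: IF² = √143² + 10² − 2·√143·10·cos(90°) = 243, so IF = 9·√3.

Therefore, the length of IF = 9·√3.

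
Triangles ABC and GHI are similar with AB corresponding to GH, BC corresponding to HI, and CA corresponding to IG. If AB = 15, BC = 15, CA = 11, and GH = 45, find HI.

Similar triangles have proportional sides. Setting up the proportion:
GH / AB = HI / BC
45 / 15 = HI / 15
HI = 15 * 45 / 15 = 45.

45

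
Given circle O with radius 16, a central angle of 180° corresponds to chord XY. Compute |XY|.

Chord length = 2r sin(θ/2)
= 2 × 16 × sin(180°/2)
= 2 × 16 × sin(90°)
= 32

32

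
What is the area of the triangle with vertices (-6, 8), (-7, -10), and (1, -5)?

The Shoelace formula computes the area from vertex coordinates by summing cross products.
For vertices (-6,8), (-7,-10), (1,-5):
Signed sum = -6*-10 - -7*8 + -7*-5 - 1*-10 + 1*8 - -6*-5
= 116 + 45 + -22 = 139
Area = (1/2)|139| = 139/2.

139/2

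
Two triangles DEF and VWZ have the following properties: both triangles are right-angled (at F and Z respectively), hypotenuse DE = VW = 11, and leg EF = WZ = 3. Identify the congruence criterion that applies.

The given information provides:
both triangles are right-angled (at F and Z respectively), hypotenuse DE = VW = 11, and leg EF = WZ = 3
This matches the HL congruence theorem.
The hypotenuse and one leg of two right triangles are equal (Hypotenuse-Leg).

HL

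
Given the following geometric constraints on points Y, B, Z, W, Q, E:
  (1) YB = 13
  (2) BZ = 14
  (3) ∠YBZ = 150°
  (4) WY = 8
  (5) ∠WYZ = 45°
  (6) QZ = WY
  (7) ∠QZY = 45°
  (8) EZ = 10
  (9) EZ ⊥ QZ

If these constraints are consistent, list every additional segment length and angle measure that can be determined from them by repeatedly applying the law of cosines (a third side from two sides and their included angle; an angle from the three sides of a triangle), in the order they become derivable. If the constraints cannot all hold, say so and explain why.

The constraints are consistent. Derivable facts, in order:
After 1 step:
- QE = 2·√41
- YZ ≈ 26.08
After 2 steps:
- YQ ≈ 21.19
- ZW ≈ 21.19
- ∠BYZ = 15.57°
- ∠BZY = 14.43°
- ∠EQZ = 51.34°
- ∠QEZ = 38.66°
After 3 steps:
- ∠QYZ = 15.48°
- ∠WZY = 15.48°
- ∠YQZ = 119.52°
- ∠YWZ = 119.52°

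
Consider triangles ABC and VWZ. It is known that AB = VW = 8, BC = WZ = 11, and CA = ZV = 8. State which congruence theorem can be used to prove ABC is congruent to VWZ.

The given information provides:
AB = VW = 8, BC = WZ = 11, and CA = ZV = 8
This matches the SSS congruence theorem.
All three pairs of corresponding sides are equal (Side-Side-Side).

SSS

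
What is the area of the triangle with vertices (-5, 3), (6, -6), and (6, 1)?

Shoelace: Area = (1/2)|-5(-6-1) + 6(1-3) + 6(3--6)| = (1/2)(77) = 77/2

77/2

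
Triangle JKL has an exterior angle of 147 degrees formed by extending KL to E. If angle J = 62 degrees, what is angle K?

By the exterior angle theorem: exterior angle = sum of remote interior angles.
147 = 62 + angle K
angle K = 147 - 62 = 85 degrees

85 degrees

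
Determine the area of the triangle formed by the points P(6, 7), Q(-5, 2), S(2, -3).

Shoelace: Area = (1/2)|6(2--3) + -5(-3-7) + 2(7-2)| = (1/2)(90) = 45

45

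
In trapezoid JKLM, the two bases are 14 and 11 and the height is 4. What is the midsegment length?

The midsegment (median) of a trapezoid connects the midpoints of the non-parallel sides.
Its length is the average of the two bases: (14 + 11) / 2 = 25/2.

25/2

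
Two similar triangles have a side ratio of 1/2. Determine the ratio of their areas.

Area scales with the square of linear dimensions. If every length is multiplied by 1/2, then the area is multiplied by (1/2)^2 = 1/4.
The area ratio is 1:4.

1:4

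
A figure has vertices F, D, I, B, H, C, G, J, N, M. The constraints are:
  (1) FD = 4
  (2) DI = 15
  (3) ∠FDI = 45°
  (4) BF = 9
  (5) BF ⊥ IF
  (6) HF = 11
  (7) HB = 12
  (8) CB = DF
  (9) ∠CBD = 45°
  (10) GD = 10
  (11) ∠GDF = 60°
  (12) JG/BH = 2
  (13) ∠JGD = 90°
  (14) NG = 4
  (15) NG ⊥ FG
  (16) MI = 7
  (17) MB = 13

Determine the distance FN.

Step 1: By the law of cosines on triangle FDG: FG² = 4² + 10² − 2·4·10·cos(60°) = 76, so FG = 2·√19.
Step 2: By the law of cosines on triangle FGN: FN² = (2·√19)² + 4² − 2·2·√19·4·cos(90°) = 92, so FN = 2·√23.

Therefore, the length of FN = 2·√23.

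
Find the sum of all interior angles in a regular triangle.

The sum of interior angles of an n-sided polygon is (n - 2) * 180.
For n = 3: (3 - 2) * 180 = 1 * 180 = 180 degrees.

180 degrees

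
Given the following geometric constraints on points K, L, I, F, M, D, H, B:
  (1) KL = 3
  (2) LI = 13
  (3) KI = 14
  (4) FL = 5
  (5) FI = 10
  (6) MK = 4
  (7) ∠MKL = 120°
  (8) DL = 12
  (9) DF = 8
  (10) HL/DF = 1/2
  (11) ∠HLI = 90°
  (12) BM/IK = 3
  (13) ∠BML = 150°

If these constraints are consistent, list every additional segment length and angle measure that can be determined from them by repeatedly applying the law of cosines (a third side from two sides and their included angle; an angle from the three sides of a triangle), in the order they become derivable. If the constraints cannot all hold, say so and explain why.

The constraints are consistent. Derivable facts, in order:
After 1 step:
- IH = √185
- LM = √37
- ∠DFL = 133.43°
- ∠DLF = 28.96°
- ∠FDL = 17.61°
- ∠FIL = 20.21°
- ∠FLI = 43.69°
- ∠IFL = 116.1°
- ∠IKL = 64.62°
- ∠ILK = 103.34°
- ∠KIL = 12.03°
After 2 steps:
- LB ≈ 47.37
- ∠HIL = 17.1°
- ∠IHL = 72.9°
- ∠KLM = 34.72°
- ∠KML = 25.28°
After 3 steps:
- ∠BLM = 26.32°
- ∠LBM = 3.68°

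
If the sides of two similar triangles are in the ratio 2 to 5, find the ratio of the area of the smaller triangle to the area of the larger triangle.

Area ratio = (side ratio)^2 = (2/5)^2 = 4:25.

4:25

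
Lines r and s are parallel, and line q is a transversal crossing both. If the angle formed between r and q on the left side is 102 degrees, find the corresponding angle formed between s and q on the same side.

Corresponding angles are equal: 102 degrees.

102 degrees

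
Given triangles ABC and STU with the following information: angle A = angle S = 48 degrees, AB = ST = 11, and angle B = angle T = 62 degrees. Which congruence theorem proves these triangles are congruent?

The given information provides:
angle A = angle S = 48 degrees, AB = ST = 11, and angle B = angle T = 62 degrees
This matches the ASA congruence theorem.
Two pairs of corresponding angles and the included side are equal (Angle-Side-Angle).

ASA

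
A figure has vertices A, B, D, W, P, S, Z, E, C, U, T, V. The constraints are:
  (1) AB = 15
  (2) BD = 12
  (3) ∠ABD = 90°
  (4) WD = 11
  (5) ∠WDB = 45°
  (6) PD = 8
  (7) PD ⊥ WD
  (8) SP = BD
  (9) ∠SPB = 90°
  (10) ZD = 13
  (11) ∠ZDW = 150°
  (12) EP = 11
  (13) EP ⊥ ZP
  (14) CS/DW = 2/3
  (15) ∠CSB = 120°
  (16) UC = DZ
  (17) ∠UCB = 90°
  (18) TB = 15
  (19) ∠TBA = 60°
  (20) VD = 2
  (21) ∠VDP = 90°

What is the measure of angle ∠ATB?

Step 1: By the law of cosines on triangle TBA: TA² = 15² + 15² − 2·15·15·cos(60°) = 225, so TA = 15.
Step 2: By the inverse law of cosines on triangle ATB: cos(∠ATB) = (15² + 15² − 15²) / (2·15·15) = 225/450 = 0.5, so ∠ATB = 60°.

Therefore, the measure of angle ∠ATB = 60°.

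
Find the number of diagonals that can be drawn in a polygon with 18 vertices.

Total line segments between 18 vertices = C(18,2) = 153.
Subtract the 18 sides: 153 - 18 = 135 diagonals.

135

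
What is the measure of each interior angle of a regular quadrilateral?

Each interior angle of a regular n-gon is (n - 2) * 180 / n.
For n = 4: (4 - 2) * 180 / 4 = 360/4 = 90 degrees.

90 degrees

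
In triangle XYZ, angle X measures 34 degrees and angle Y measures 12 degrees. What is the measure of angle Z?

Let angle Z = x. Then 34 + 12 + x = 180.
x = 180 - 46 = 134 degrees.

134 degrees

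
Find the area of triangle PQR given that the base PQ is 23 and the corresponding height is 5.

A triangle's area is half the area of a rectangle with the same base and height.
Area = (1/2) * 23 * 5 = 115/2.

115/2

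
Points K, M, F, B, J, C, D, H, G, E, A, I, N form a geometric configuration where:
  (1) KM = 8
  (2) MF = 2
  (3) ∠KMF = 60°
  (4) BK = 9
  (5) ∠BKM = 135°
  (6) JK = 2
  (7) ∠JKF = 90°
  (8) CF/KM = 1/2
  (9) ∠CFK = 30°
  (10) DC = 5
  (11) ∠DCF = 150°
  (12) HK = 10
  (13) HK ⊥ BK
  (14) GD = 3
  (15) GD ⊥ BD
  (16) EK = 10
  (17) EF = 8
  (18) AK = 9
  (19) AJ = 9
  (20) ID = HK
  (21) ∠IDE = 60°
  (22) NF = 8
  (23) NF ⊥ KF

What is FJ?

Step 1: By the law of cosines on triangle FMK: FK² = 2² + 8² − 2·2·8·cos(60°) = 52, so FK = 2·√13.
Step 2: By the law of cosines on triangle FKJ: FJ² = (2·√13)² + 2² − 2·2·√13·2·cos(90°) = 56, so FJ = 2·√14.

Therefore, the length of FJ = 2·√14.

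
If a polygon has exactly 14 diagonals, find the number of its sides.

Using d = n(n - 3)/2, we solve 14 = n(n - 3)/2.
So n(n - 3) = 28.
Testing n = 7: 7 * 4 = 28 = 28. Correct.
The polygon has 7 sides.

7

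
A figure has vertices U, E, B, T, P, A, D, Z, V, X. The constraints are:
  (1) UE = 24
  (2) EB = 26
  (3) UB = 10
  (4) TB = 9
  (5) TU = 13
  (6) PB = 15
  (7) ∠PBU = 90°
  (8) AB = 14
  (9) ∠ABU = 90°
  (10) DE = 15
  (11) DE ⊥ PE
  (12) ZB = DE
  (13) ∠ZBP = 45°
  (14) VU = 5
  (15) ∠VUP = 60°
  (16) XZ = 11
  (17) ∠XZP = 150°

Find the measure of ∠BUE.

Step 1: By the inverse law of cosines on triangle BUE: cos(∠BUE) = (10² + 24² − 26²) / (2·10·24) = 0/480 = 0, so ∠BUE = 90°.

Therefore, the measure of angle ∠BUE = 90°.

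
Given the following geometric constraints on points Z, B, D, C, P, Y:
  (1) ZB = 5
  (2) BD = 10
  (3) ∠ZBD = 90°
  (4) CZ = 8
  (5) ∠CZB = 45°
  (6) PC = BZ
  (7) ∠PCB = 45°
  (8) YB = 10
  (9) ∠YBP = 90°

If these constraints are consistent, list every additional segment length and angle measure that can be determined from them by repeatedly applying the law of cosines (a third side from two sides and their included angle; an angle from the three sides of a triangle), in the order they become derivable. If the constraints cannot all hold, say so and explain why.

The constraints are consistent. Derivable facts, in order:
After 1 step:
- BC ≈ 5.69
- ZD = 5·√5
After 2 steps:
- BP ≈ 4.14
- ∠BCZ = 38.38°
- ∠BDZ = 26.57°
- ∠BZD = 63.43°
- ∠CBZ = 96.62°
After 3 steps:
- PY ≈ 10.82
- ∠BPC = 76.41°
- ∠CBP = 58.59°
After 4 steps:
- ∠BPY = 67.5°
- ∠BYP = 22.5°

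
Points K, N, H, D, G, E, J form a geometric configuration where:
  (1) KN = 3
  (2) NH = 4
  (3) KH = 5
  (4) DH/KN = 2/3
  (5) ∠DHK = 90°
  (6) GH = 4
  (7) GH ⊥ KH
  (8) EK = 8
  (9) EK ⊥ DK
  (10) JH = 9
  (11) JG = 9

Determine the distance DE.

From the given relations: DH = 2/3·KN = 2/3·3 = 2.
Step 1: By the law of cosines on triangle DHK: DK² = 2² + 5² − 2·2·5·cos(90°) = 29, so DK = √29.
Step 2: By the law of cosines on triangle DKE: DE² = √29² + 8² − 2·√29·8·cos(90°) = 93, so DE = √93.

Therefore, the length of DE = √93.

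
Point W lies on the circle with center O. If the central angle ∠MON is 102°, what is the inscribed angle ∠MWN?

An inscribed angle intercepts an arc from a point on the circle, while the central angle intercepts the same arc from the center.
The inscribed angle is always half the central angle: 102° / 2 = 51°.

51°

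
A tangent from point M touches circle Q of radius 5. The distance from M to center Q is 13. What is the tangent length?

Let T be the point of tangency. Then QT ⊥ MT (radius ⊥ tangent).
In right triangle QTM: QM² = QT² + MT²
13² = 5² + MT²
MT² = 144, MT = 12

12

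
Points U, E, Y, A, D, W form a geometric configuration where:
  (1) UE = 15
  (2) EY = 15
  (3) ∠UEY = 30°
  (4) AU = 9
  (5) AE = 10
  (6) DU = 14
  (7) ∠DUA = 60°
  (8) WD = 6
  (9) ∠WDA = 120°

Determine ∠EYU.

Step 1: By the law of cosines on triangle YEU: YU² = 15² + 15² − 2·15·15·cos(30°) = 60.29, so YU ≈ 7.76.
Step 2: By the inverse law of cosines on triangle EYU: cos(∠EYU) = (15² + 7.76² − 15²) / (2·15·7.76) = 60.29/232.94 = 0.2588, so ∠EYU = 75°.

Therefore, the measure of angle ∠EYU = 75°.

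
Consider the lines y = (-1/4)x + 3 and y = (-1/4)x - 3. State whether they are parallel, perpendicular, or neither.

Slope of line 1: m1 = -1/4
Slope of line 2: m2 = -1/4
Two lines are parallel if and only if they have equal slopes (or both are vertical).
Here m1 = m2 = -1/4, confirming the lines are parallel.

Parallel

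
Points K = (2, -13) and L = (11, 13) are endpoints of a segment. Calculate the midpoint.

M = ((x₁ + x₂)/2, (y₁ + y₂)/2)
= ((2 + 11)/2, (-13 + 13)/2)
= (13/2, 0/2) = (13/2, 0)

(13/2, 0)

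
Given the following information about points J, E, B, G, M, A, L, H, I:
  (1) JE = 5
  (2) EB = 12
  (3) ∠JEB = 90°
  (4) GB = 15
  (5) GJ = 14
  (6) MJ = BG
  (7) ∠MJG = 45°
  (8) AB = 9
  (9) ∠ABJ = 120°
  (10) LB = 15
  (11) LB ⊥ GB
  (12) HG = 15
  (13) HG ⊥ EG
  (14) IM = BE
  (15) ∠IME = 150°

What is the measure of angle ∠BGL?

Step 1: By the law of cosines on triangle GBL: GL² = 15² + 15² − 2·15·15·cos(90°) = 450, so GL = 15·√2.
Step 2: By the inverse law of cosines on triangle BGL: cos(∠BGL) = (15² + (15·√2)² − 15²) / (2·15·15·√2) = 450/636.4 = 0.7071, so ∠BGL = 45°.

Therefore, the measure of angle ∠BGL = 45°.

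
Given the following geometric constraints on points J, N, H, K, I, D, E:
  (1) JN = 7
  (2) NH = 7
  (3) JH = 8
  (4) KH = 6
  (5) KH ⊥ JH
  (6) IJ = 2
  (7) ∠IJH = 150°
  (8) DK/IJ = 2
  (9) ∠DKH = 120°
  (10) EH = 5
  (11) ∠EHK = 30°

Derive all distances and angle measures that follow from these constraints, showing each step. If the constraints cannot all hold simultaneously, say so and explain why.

The constraints are consistent.

From the given relations:
  DK = 2·IJ = 2·2 = 4

Step 1: From JH = 8, HK = 6, and ∠JHK = 90°, by the law of cosines:
  JK² = JH² + HK² - 2·JH·HK·cos(90°) = 64 + 36 - 0 = 100
  JK = 10

Step 2: From HJ = 8, JI = 2, and ∠HJI = 150°, by the law of cosines:
  HI² = HJ² + JI² - 2·HJ·JI·cos(150°) = 64 + 4 + 27.71 = 95.71
  HI ≈ 9.78

Step 3: From HK = 6, KD = 4, and ∠HKD = 120°, by the law of cosines:
  HD² = HK² + KD² - 2·HK·KD·cos(120°) = 36 + 16 + 24 = 76
  HD = 2·√19

Step 4: From KH = 6, HE = 5, and ∠KHE = 30°, by the law of cosines:
  KE² = KH² + HE² - 2·KH·HE·cos(30°) = 36 + 25 - 51.96 = 9.038
  KE ≈ 3.01

Step 5: From JH = 8, JN = 7, HN = 7, by the inverse law of cosines:
  cos(∠HJN) = (JH² + JN² - HN²) / (2·JH·JN)
  ∠HJN = 55.15°

Step 6: From NH = 7, NJ = 7, HJ = 8, by the inverse law of cosines:
  cos(∠HNJ) = (NH² + NJ² - HJ²) / (2·NH·NJ)
  ∠HNJ = 69.7°

Step 7: From HJ = 8, HN = 7, JN = 7, by the inverse law of cosines:
  cos(∠JHN) = (HJ² + HN² - JN²) / (2·HJ·HN)
  ∠JHN = 55.15°

Step 8: From JH = 8, JK = 10, HK = 6, by the inverse law of cosines:
  cos(∠HJK) = (JH² + JK² - HK²) / (2·JH·JK)
  ∠HJK = 36.87°

Step 9: From HD = 2·√19, HK = 6, DK = 4, by the inverse law of cosines:
  cos(∠DHK) = (HD² + HK² - DK²) / (2·HD·HK)
  ∠DHK = 23.41°

Step 10: From HI = 9.78, HJ = 8, IJ = 2, by the inverse law of cosines:
  cos(∠IHJ) = (HI² + HJ² - IJ²) / (2·HI·HJ)
  ∠IHJ = 5.87°

Step 11: From KE = 3.01, KH = 6, EH = 5, by the inverse law of cosines:
  cos(∠EKH) = (KE² + KH² - EH²) / (2·KE·KH)
  ∠EKH = 56.26°

Step 12: From KH = 6, KJ = 10, HJ = 8, by the inverse law of cosines:
  cos(∠HKJ) = (KH² + KJ² - HJ²) / (2·KH·KJ)
  ∠HKJ = 53.13°

Step 13: From IH = 9.78, IJ = 2, HJ = 8, by the inverse law of cosines:
  cos(∠HIJ) = (IH² + IJ² - HJ²) / (2·IH·IJ)
  ∠HIJ = 24.13°

Step 14: From DH = 2·√19, DK = 4, HK = 6, by the inverse law of cosines:
  cos(∠HDK) = (DH² + DK² - HK²) / (2·DH·DK)
  ∠HDK = 36.59°

Step 15: From EH = 5, EK = 3.01, HK = 6, by the inverse law of cosines:
  cos(∠HEK) = (EH² + EK² - HK²) / (2·EH·EK)
  ∠HEK = 93.74°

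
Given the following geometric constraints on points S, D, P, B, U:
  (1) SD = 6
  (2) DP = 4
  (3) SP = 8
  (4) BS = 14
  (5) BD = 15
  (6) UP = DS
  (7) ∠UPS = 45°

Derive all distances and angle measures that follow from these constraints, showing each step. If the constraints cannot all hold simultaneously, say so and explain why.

The constraints are consistent.

From the given relations:
  UP = DS = 6

Step 1: From SP = 8, PU = 6, and ∠SPU = 45°, by the law of cosines:
  SU² = SP² + PU² - 2·SP·PU·cos(45°) = 64 + 36 - 67.88 = 32.12
  SU ≈ 5.67

Step 2: From SB = 14, SD = 6, BD = 15, by the inverse law of cosines:
  cos(∠BSD) = (SB² + SD² - BD²) / (2·SB·SD)
  ∠BSD = 87.61°

Step 3: From SD = 6, SP = 8, DP = 4, by the inverse law of cosines:
  cos(∠DSP) = (SD² + SP² - DP²) / (2·SD·SP)
  ∠DSP = 28.96°

Step 4: From DB = 15, DS = 6, BS = 14, by the inverse law of cosines:
  cos(∠BDS) = (DB² + DS² - BS²) / (2·DB·DS)
  ∠BDS = 68.83°

Step 5: From DP = 4, DS = 6, PS = 8, by the inverse law of cosines:
  cos(∠PDS) = (DP² + DS² - PS²) / (2·DP·DS)
  ∠PDS = 104.48°

Step 6: From PD = 4, PS = 8, DS = 6, by the inverse law of cosines:
  cos(∠DPS) = (PD² + PS² - DS²) / (2·PD·PS)
  ∠DPS = 46.57°

Step 7: From BD = 15, BS = 14, DS = 6, by the inverse law of cosines:
  cos(∠DBS) = (BD² + BS² - DS²) / (2·BD·BS)
  ∠DBS = 23.56°

Step 8: From SP = 8, SU = 5.67, PU = 6, by the inverse law of cosines:
  cos(∠PSU) = (SP² + SU² - PU²) / (2·SP·SU)
  ∠PSU = 48.47°

Step 9: From UP = 6, US = 5.67, PS = 8, by the inverse law of cosines:
  cos(∠PUS) = (UP² + US² - PS²) / (2·UP·US)
  ∠PUS = 86.53°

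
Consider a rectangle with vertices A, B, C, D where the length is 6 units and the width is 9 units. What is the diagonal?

A rectangle's diagonal splits it into two right triangles, with the diagonal as the hypotenuse.
By the Pythagorean theorem, d^2 = 6^2 + 9^2 = 117.
Therefore d = sqrt(117) = 3*sqrt(13).

3*sqrt(13)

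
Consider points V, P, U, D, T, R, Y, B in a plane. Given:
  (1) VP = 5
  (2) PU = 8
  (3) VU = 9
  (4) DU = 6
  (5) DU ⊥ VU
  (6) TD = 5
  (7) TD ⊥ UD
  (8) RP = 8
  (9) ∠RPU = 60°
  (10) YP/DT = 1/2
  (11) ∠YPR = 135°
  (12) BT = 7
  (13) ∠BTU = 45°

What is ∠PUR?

Step 1: By the law of cosines on triangle UPR: UR² = 8² + 8² − 2·8·8·cos(60°) = 64, so UR = 8.
Step 2: By the inverse law of cosines on triangle PUR: cos(∠PUR) = (8² + 8² − 8²) / (2·8·8) = 64/128 = 0.5, so ∠PUR = 60°.

Therefore, the measure of angle ∠PUR = 60°.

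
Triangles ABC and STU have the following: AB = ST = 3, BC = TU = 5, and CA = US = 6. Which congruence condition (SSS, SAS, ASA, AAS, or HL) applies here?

The given information provides:
AB = ST = 3, BC = TU = 5, and CA = US = 6
This matches the SSS congruence theorem.
All three pairs of corresponding sides are equal (Side-Side-Side).

SSS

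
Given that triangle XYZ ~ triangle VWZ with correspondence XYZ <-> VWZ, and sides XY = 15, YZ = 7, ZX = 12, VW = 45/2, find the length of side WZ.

Similar triangles have proportional sides. Setting up the proportion:
VW / XY = WZ / YZ
45/2 / 15 = WZ / 7
WZ = 7 * 45/2 / 15 = 21/2.

21/2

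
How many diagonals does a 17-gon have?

The number of diagonals in an n-gon is n(n - 3)/2.
For n = 17: 17(17 - 3)/2 = 17 × 14 / 2 = 119.

119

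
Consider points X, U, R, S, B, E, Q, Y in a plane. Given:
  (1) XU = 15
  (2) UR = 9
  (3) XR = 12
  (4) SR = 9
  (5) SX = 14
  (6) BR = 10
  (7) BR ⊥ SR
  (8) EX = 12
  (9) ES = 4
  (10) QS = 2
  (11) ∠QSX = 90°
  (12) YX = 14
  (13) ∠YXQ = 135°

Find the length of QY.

Step 1: By the law of cosines on triangle XSQ: XQ² = 14² + 2² − 2·14·2·cos(90°) = 200, so XQ = 10·√2.
Step 2: By the law of cosines on triangle QXY: QY² = (10·√2)² + 14² − 2·10·√2·14·cos(135°) = 676, so QY = 26.

Therefore, the length of QY = 26.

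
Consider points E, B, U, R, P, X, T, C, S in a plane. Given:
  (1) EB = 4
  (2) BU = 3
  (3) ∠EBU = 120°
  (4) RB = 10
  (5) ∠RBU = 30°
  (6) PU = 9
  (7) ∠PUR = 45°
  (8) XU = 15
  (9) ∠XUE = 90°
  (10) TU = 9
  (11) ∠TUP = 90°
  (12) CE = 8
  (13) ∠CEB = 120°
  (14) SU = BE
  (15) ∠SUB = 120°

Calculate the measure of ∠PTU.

Step 1: By the law of cosines on triangle TUP: TP² = 9² + 9² − 2·9·9·cos(90°) = 162, so TP = 9·√2.
Step 2: By the inverse law of cosines on triangle PTU: cos(∠PTU) = ((9·√2)² + 9² − 9²) / (2·9·√2·9) = 162/229.1 = 0.7071, so ∠PTU = 45°.

Therefore, the measure of angle ∠PTU = 45°.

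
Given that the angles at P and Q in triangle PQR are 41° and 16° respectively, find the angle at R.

The interior angles sum to 180°: angle R = 180 - 41 - 16 = 123°.
The triangle is obtuse (angles 41°, 16°, 123°).

123 degrees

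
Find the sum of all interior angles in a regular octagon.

The sum of interior angles of an n-sided polygon is (n - 2) * 180.
For n = 8: (8 - 2) * 180 = 6 * 180 = 1080 degrees.

1080 degrees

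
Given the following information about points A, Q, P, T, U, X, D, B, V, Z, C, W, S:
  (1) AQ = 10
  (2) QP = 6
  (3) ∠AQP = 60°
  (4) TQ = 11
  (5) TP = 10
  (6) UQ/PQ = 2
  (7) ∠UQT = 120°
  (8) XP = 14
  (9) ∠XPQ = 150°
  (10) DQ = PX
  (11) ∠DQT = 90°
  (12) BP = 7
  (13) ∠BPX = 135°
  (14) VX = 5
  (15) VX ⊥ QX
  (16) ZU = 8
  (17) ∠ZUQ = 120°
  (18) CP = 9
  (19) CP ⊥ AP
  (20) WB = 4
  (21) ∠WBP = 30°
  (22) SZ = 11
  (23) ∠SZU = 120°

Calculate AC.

Step 1: By the law of cosines on triangle PQA: PA² = 6² + 10² − 2·6·10·cos(60°) = 76, so PA = 2·√19.
Step 2: By the law of cosines on triangle APC: AC² = (2·√19)² + 9² − 2·2·√19·9·cos(90°) = 157, so AC = √157.

Therefore, the length of AC = √157.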